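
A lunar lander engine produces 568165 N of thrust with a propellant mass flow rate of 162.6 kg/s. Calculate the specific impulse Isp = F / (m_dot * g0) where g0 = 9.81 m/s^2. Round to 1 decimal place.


Step 1: m_dot * g0 = 162.6 * 9.81 = 1595.11
Step 2: Isp = 568165 / 1595.11 = 356.2 s

356.2


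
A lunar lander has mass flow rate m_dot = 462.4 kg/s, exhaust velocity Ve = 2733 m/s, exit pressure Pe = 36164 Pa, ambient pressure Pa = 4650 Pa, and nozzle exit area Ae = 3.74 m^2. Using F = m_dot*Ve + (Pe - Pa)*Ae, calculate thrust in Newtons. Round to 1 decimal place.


Step 1: Momentum thrust = m_dot * Ve = 462.4 * 2733 = 1263739.2 N
Step 2: Pressure thrust = (Pe - Pa) * Ae = (36164 - 4650) * 3.74 = 117862.36 N
Step 3: Total thrust F = 1263739.2 + 117862.36 = 1381601.6 N

1381601.6


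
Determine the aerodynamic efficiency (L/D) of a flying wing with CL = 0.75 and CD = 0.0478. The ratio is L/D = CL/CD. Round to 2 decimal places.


Step 1: L/D = CL / CD = 0.75 / 0.0478
Step 2: L/D = 15.69

15.69


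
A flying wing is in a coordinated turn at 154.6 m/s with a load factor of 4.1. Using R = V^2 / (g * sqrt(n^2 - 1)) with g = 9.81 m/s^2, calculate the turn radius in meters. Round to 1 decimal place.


Step 1: V^2 = 154.6^2 = 23901.16
Step 2: n^2 - 1 = 4.1^2 - 1 = 15.81
Step 3: sqrt(15.81) = 3.976179
Step 4: R = 23901.16 / (9.81 * 3.976179) = 612.8 m

612.8


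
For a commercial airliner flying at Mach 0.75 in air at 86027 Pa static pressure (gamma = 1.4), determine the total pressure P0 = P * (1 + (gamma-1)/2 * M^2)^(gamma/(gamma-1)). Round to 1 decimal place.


Step 1: (gamma-1)/2 * M^2 = 0.2 * 0.5625 = 0.1125
Step 2: 1 + 0.1125 = 1.1125
Step 3: Exponent gamma/(gamma-1) = 3.5
Step 4: P0 = 86027 * 1.1125^3.5 = 124935.2 Pa

124935.2


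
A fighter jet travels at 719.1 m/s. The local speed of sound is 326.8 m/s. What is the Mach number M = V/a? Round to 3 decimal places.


Step 1: M = V / a = 719.1 / 326.8
Step 2: M = 2.200

2.200


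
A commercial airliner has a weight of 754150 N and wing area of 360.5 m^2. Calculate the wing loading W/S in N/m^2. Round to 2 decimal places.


Step 1: Wing loading = W / S = 754150 / 360.5
Step 2: Wing loading = 2091.96 N/m^2

2091.96


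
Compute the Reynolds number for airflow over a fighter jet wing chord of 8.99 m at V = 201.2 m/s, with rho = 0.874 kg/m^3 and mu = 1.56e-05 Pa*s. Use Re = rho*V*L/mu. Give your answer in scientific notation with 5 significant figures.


Step 1: Numerator = rho * V * L = 0.874 * 201.2 * 8.99 = 1580.880712
Step 2: Re = 1580.880712 / 1.56e-05
Step 3: Re = 1.0134e+08

1.0134e+08


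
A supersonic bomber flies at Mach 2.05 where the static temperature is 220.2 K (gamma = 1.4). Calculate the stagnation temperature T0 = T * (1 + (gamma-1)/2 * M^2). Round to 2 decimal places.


Step 1: (gamma-1)/2 = 0.2
Step 2: M^2 = 4.2025
Step 3: 1 + 0.2 * 4.2025 = 1.8405
Step 4: T0 = 220.2 * 1.8405 = 405.28 K

405.28


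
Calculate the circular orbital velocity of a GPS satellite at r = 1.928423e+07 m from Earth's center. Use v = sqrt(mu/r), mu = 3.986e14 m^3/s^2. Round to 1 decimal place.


Step 1: mu / r = 3.986e14 / 1.928423e+07 = 20669738.9525
Step 2: v = sqrt(20669738.9525) = 4546.4 m/s

4546.4


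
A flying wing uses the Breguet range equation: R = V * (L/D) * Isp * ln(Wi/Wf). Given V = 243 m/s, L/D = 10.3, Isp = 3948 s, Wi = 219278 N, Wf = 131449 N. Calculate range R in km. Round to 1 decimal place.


Step 1: Coefficient = V * (L/D) * Isp = 243 * 10.3 * 3948 = 9881449.2 m
Step 2: Wi/Wf = 219278 / 131449 = 1.66816
Step 3: ln(1.66816) = 0.511721
Step 4: R = 9881449.2 * 0.511721 = 5056548.9 m = 5056.5 km

5056.5


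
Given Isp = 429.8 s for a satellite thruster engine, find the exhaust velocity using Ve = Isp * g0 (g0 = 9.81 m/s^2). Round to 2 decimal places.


Step 1: Ve = Isp * g0 = 429.8 * 9.81
Step 2: Ve = 4216.34 m/s

4216.34


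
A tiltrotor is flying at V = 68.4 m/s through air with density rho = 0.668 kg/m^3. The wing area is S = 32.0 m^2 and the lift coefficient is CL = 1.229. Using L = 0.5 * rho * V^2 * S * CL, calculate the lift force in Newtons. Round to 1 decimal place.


Step 1: Calculate dynamic pressure q = 0.5 * 0.668 * 68.4^2 = 0.5 * 0.668 * 4678.56 = 1562.639 Pa
Step 2: Multiply by wing area and lift coefficient: L = 1562.639 * 32.0 * 1.229
Step 3: L = 50004.4493 * 1.229 = 61455.5 N

61455.5


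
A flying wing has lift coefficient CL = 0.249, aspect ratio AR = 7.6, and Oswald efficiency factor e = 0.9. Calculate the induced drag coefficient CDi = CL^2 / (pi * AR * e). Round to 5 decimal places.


Step 1: CL^2 = 0.249^2 = 0.062001
Step 2: pi * AR * e = 3.14159 * 7.6 * 0.9 = 21.488494
Step 3: CDi = 0.062001 / 21.488494 = 0.00289

0.00289


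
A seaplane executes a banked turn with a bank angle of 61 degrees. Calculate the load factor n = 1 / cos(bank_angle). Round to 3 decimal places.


Step 1: Convert 61 degrees to radians = 1.064651
Step 2: cos(61 deg) = 0.48481
Step 3: n = 1 / 0.48481 = 2.063

2.063


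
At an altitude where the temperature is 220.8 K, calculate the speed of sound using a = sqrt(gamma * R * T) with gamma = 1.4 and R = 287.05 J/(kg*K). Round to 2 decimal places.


Step 1: gamma * R * T = 1.4 * 287.05 * 220.8 = 88732.896
Step 2: a = sqrt(88732.896) = 297.88 m/s

297.88


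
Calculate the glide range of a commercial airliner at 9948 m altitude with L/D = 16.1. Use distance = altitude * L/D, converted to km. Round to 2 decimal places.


Step 1: Glide distance = altitude * L/D = 9948 * 16.1 = 160162.8 m
Step 2: Convert to km: 160162.8 / 1000 = 160.16 km

160.16


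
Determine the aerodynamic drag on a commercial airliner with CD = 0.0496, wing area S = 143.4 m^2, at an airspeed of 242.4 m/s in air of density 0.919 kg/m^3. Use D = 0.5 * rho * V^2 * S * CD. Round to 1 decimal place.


Step 1: Dynamic pressure q = 0.5 * 0.919 * 242.4^2 = 26999.1907 Pa
Step 2: Drag D = q * S * CD = 26999.1907 * 143.4 * 0.0496
Step 3: D = 192035.5 N

192035.5


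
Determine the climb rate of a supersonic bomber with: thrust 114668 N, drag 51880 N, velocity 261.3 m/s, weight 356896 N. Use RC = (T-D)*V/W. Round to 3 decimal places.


Step 1: Excess thrust = T - D = 114668 - 51880 = 62788 N
Step 2: Excess power = 62788 * 261.3 = 16406504.4 W
Step 3: RC = 16406504.4 / 356896 = 45.970 m/s

45.970


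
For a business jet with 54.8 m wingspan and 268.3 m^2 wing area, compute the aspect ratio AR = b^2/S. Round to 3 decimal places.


Step 1: b^2 = 54.8^2 = 3003.04
Step 2: AR = 3003.04 / 268.3 = 11.193

11.193


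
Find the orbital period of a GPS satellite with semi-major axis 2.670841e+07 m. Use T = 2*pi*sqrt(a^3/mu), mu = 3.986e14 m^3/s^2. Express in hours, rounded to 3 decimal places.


Step 1: a^3 / mu = 1.905215e+22 / 3.986e14 = 4.779768e+07
Step 2: sqrt(4.779768e+07) = 6913.5866 s
Step 3: T = 2*pi * 6913.5866 = 43439.35 s
Step 4: T in hours = 43439.35 / 3600 = 12.066 hours

12.066


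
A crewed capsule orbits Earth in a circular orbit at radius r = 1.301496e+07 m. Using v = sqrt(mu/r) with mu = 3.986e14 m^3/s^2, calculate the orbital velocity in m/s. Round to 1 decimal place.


Step 1: mu / r = 3.986e14 / 1.301496e+07 = 30626294.664
Step 2: v = sqrt(30626294.664) = 5534.1 m/s

5534.1


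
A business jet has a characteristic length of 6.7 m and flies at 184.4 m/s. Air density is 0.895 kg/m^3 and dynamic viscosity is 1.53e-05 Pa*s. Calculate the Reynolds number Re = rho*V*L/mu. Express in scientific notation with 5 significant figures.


Step 1: Numerator = rho * V * L = 0.895 * 184.4 * 6.7 = 1105.7546
Step 2: Re = 1105.7546 / 1.53e-05
Step 3: Re = 7.2272e+07

7.2272e+07


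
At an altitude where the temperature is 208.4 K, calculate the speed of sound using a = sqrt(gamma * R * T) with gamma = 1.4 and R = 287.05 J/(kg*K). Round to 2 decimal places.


Step 1: gamma * R * T = 1.4 * 287.05 * 208.4 = 83749.708
Step 2: a = sqrt(83749.708) = 289.40 m/s

289.40


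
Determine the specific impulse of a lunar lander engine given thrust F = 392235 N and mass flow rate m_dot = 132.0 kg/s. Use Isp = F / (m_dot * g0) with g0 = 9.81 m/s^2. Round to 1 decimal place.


Step 1: m_dot * g0 = 132.0 * 9.81 = 1294.92
Step 2: Isp = 392235 / 1294.92 = 302.9 s

302.9


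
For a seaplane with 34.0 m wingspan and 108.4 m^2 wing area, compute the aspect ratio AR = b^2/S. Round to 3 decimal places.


Step 1: b^2 = 34.0^2 = 1156.0
Step 2: AR = 1156.0 / 108.4 = 10.664

10.664


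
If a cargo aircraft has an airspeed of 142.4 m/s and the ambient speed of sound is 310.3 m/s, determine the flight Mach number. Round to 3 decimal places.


Step 1: M = V / a = 142.4 / 310.3
Step 2: M = 0.459

0.459


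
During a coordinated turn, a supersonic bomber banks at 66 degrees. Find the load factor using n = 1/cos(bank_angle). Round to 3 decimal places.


Step 1: Convert 66 degrees to radians = 1.151917
Step 2: cos(66 deg) = 0.406737
Step 3: n = 1 / 0.406737 = 2.459

2.459


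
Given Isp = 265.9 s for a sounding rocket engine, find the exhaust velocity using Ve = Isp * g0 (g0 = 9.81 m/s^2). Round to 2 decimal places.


Step 1: Ve = Isp * g0 = 265.9 * 9.81
Step 2: Ve = 2608.48 m/s

2608.48


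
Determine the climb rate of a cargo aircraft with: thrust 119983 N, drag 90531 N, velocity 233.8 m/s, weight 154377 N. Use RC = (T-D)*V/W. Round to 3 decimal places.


Step 1: Excess thrust = T - D = 119983 - 90531 = 29452 N
Step 2: Excess power = 29452 * 233.8 = 6885877.6 W
Step 3: RC = 6885877.6 / 154377 = 44.604 m/s

44.604


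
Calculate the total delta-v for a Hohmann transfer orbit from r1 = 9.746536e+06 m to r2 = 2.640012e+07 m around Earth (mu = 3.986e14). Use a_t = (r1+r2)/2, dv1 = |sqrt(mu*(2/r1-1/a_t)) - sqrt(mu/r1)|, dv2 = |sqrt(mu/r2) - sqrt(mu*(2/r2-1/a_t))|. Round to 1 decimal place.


Step 1: Transfer semi-major axis a_t = (9.746536e+06 + 2.640012e+07) / 2 = 1.807333e+07 m
Step 2: v1 (circular at r1) = sqrt(mu/r1) = 6395.04 m/s
Step 3: v_t1 = sqrt(mu*(2/r1 - 1/a_t)) = 7729.07 m/s
Step 4: dv1 = |7729.07 - 6395.04| = 1334.03 m/s
Step 5: v2 (circular at r2) = 3885.67 m/s, v_t2 = 2853.46 m/s
Step 6: dv2 = |3885.67 - 2853.46| = 1032.21 m/s
Step 7: Total delta-v = 1334.03 + 1032.21 = 2366.2 m/s

2366.2


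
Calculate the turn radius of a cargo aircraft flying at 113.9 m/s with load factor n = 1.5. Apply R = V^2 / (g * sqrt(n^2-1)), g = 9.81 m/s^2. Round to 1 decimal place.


Step 1: V^2 = 113.9^2 = 12973.21
Step 2: n^2 - 1 = 1.5^2 - 1 = 1.25
Step 3: sqrt(1.25) = 1.118034
Step 4: R = 12973.21 / (9.81 * 1.118034) = 1182.8 m

1182.8


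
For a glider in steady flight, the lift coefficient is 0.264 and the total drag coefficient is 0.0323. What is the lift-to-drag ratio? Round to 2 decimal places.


Step 1: L/D = CL / CD = 0.264 / 0.0323
Step 2: L/D = 8.17

8.17


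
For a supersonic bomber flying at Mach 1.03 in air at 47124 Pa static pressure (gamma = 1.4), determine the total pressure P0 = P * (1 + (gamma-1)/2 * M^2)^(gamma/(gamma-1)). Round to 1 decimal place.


Step 1: (gamma-1)/2 * M^2 = 0.2 * 1.0609 = 0.21218
Step 2: 1 + 0.21218 = 1.21218
Step 3: Exponent gamma/(gamma-1) = 3.5
Step 4: P0 = 47124 * 1.21218^3.5 = 92411.7 Pa

92411.7


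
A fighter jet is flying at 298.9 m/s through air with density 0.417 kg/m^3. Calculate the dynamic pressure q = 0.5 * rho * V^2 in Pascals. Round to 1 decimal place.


Step 1: V^2 = 298.9^2 = 89341.21
Step 2: q = 0.5 * 0.417 * 89341.21
Step 3: q = 18627.6 Pa

18627.6


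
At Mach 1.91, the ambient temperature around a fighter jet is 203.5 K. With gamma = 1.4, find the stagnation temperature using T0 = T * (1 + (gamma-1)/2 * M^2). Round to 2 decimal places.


Step 1: (gamma-1)/2 = 0.2
Step 2: M^2 = 3.6481
Step 3: 1 + 0.2 * 3.6481 = 1.72962
Step 4: T0 = 203.5 * 1.72962 = 351.98 K

351.98


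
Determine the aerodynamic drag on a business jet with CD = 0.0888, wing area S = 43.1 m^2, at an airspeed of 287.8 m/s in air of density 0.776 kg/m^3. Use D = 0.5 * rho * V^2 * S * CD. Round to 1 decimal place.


Step 1: Dynamic pressure q = 0.5 * 0.776 * 287.8^2 = 32137.5899 Pa
Step 2: Drag D = q * S * CD = 32137.5899 * 43.1 * 0.0888
Step 3: D = 122999.6 N

122999.6


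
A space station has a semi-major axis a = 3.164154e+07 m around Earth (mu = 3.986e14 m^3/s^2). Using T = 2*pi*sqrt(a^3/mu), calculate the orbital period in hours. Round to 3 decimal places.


Step 1: a^3 / mu = 3.167910e+22 / 3.986e14 = 7.947592e+07
Step 2: sqrt(7.947592e+07) = 8914.9266 s
Step 3: T = 2*pi * 8914.9266 = 56014.14 s
Step 4: T in hours = 56014.14 / 3600 = 15.559 hours

15.559


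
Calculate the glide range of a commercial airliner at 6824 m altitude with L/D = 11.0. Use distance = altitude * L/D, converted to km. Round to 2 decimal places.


Step 1: Glide distance = altitude * L/D = 6824 * 11.0 = 75064.0 m
Step 2: Convert to km: 75064.0 / 1000 = 75.06 km

75.06


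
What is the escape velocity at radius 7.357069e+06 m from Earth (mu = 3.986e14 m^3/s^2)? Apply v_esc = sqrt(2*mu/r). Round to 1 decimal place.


Step 1: 2*mu/r = 2 * 3.986e14 / 7.357069e+06 = 108358369.3452
Step 2: v_esc = sqrt(108358369.3452) = 10409.5 m/s

10409.5


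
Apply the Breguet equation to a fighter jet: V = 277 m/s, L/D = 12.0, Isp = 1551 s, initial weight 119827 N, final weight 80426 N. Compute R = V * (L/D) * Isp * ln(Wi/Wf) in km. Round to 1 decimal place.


Step 1: Coefficient = V * (L/D) * Isp = 277 * 12.0 * 1551 = 5155524.0 m
Step 2: Wi/Wf = 119827 / 80426 = 1.489904
Step 3: ln(1.489904) = 0.398712
Step 4: R = 5155524.0 * 0.398712 = 2055566.9 m = 2055.6 km

2055.6


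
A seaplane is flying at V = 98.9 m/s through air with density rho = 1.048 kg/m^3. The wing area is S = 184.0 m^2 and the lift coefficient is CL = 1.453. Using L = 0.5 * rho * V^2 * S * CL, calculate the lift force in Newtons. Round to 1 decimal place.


Step 1: Calculate dynamic pressure q = 0.5 * 1.048 * 98.9^2 = 0.5 * 1.048 * 9781.21 = 5125.354 Pa
Step 2: Multiply by wing area and lift coefficient: L = 5125.354 * 184.0 * 1.453
Step 3: L = 943065.1434 * 1.453 = 1370273.7 N

1370273.7


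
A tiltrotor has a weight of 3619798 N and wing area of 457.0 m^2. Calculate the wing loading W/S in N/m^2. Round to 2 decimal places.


Step 1: Wing loading = W / S = 3619798 / 457.0
Step 2: Wing loading = 7920.78 N/m^2

7920.78


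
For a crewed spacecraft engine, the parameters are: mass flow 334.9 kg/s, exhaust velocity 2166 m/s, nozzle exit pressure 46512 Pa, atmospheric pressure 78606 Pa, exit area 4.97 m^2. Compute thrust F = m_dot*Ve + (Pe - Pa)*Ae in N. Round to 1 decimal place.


Step 1: Momentum thrust = m_dot * Ve = 334.9 * 2166 = 725393.4 N
Step 2: Pressure thrust = (Pe - Pa) * Ae = (46512 - 78606) * 4.97 = -159507.18 N
Step 3: Total thrust F = 725393.4 + -159507.18 = 565886.2 N

565886.2


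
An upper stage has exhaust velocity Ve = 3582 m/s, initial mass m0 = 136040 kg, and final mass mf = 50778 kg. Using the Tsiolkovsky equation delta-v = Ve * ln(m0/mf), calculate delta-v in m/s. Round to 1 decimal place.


Step 1: Mass ratio m0/mf = 136040 / 50778 = 2.679113
Step 2: ln(2.679113) = 0.985486
Step 3: delta-v = 3582 * 0.985486 = 3530.0 m/s

3530.0


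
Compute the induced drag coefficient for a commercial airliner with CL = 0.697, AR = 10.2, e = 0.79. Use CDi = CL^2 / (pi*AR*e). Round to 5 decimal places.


Step 1: CL^2 = 0.697^2 = 0.485809
Step 2: pi * AR * e = 3.14159 * 10.2 * 0.79 = 25.314954
Step 3: CDi = 0.485809 / 25.314954 = 0.01919

0.01919


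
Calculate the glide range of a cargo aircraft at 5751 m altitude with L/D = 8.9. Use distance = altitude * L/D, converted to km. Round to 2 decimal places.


Step 1: Glide distance = altitude * L/D = 5751 * 8.9 = 51183.9 m
Step 2: Convert to km: 51183.9 / 1000 = 51.18 km

51.18


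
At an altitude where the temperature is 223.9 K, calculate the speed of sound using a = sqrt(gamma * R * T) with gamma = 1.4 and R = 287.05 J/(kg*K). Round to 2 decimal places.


Step 1: gamma * R * T = 1.4 * 287.05 * 223.9 = 89978.693
Step 2: a = sqrt(89978.693) = 299.96 m/s

299.96


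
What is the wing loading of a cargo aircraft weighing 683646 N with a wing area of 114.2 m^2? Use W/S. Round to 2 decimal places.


Step 1: Wing loading = W / S = 683646 / 114.2
Step 2: Wing loading = 5986.39 N/m^2

5986.39


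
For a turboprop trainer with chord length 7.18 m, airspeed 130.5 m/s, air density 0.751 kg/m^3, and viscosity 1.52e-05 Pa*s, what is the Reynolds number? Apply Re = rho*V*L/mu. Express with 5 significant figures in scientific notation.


Step 1: Numerator = rho * V * L = 0.751 * 130.5 * 7.18 = 703.67949
Step 2: Re = 703.67949 / 1.52e-05
Step 3: Re = 4.6295e+07

4.6295e+07


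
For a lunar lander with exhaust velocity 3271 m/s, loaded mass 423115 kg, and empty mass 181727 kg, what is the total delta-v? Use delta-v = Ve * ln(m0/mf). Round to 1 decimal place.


Step 1: Mass ratio m0/mf = 423115 / 181727 = 2.3283
Step 2: ln(2.3283) = 0.845138
Step 3: delta-v = 3271 * 0.845138 = 2764.4 m/s

2764.4


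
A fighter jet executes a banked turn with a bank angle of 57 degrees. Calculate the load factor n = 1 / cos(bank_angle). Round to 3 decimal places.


Step 1: Convert 57 degrees to radians = 0.994838
Step 2: cos(57 deg) = 0.544639
Step 3: n = 1 / 0.544639 = 1.836

1.836


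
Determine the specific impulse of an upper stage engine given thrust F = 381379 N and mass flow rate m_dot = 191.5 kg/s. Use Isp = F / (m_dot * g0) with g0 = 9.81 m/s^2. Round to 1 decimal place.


Step 1: m_dot * g0 = 191.5 * 9.81 = 1878.62
Step 2: Isp = 381379 / 1878.62 = 203.0 s

203.0


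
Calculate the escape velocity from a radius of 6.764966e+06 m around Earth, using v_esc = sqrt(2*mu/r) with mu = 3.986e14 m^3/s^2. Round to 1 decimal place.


Step 1: 2*mu/r = 2 * 3.986e14 / 6.764966e+06 = 117842425.2243
Step 2: v_esc = sqrt(117842425.2243) = 10855.5 m/s

10855.5


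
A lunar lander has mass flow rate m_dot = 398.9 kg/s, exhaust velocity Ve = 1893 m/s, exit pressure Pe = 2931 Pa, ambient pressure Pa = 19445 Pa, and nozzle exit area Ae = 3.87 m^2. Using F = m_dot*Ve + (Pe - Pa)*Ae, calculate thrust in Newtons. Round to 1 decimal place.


Step 1: Momentum thrust = m_dot * Ve = 398.9 * 1893 = 755117.7 N
Step 2: Pressure thrust = (Pe - Pa) * Ae = (2931 - 19445) * 3.87 = -63909.18 N
Step 3: Total thrust F = 755117.7 + -63909.18 = 691208.5 N

691208.5


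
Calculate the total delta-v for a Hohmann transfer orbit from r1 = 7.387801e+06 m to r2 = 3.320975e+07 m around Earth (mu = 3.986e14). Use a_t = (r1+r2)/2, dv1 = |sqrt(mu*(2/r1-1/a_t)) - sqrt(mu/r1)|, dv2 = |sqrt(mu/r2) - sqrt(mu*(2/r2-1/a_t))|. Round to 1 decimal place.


Step 1: Transfer semi-major axis a_t = (7.387801e+06 + 3.320975e+07) / 2 = 2.029878e+07 m
Step 2: v1 (circular at r1) = sqrt(mu/r1) = 7345.33 m/s
Step 3: v_t1 = sqrt(mu*(2/r1 - 1/a_t)) = 9395.26 m/s
Step 4: dv1 = |9395.26 - 7345.33| = 2049.94 m/s
Step 5: v2 (circular at r2) = 3464.46 m/s, v_t2 = 2090.06 m/s
Step 6: dv2 = |3464.46 - 2090.06| = 1374.4 m/s
Step 7: Total delta-v = 2049.94 + 1374.4 = 3424.3 m/s

3424.3


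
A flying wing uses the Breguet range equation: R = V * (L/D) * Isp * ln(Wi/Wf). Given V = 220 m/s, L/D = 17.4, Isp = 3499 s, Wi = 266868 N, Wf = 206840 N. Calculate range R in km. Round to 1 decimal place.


Step 1: Coefficient = V * (L/D) * Isp = 220 * 17.4 * 3499 = 13394172.0 m
Step 2: Wi/Wf = 266868 / 206840 = 1.290215
Step 3: ln(1.290215) = 0.254809
Step 4: R = 13394172.0 * 0.254809 = 3412950.3 m = 3413.0 km

3413.0


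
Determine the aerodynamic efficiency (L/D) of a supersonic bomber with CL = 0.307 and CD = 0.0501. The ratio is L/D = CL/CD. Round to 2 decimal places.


Step 1: L/D = CL / CD = 0.307 / 0.0501
Step 2: L/D = 6.13

6.13


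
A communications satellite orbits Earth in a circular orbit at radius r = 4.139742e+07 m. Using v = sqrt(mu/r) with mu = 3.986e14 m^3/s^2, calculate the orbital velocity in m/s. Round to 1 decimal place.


Step 1: mu / r = 3.986e14 / 4.139742e+07 = 9628619.3681
Step 2: v = sqrt(9628619.3681) = 3103.0 m/s

3103.0


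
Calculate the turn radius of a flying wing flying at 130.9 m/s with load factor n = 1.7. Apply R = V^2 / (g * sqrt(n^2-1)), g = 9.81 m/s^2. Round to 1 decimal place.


Step 1: V^2 = 130.9^2 = 17134.81
Step 2: n^2 - 1 = 1.7^2 - 1 = 1.89
Step 3: sqrt(1.89) = 1.374773
Step 4: R = 17134.81 / (9.81 * 1.374773) = 1270.5 m

1270.5


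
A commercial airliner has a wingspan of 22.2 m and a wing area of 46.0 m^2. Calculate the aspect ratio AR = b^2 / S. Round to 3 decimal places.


Step 1: b^2 = 22.2^2 = 492.84
Step 2: AR = 492.84 / 46.0 = 10.714

10.714


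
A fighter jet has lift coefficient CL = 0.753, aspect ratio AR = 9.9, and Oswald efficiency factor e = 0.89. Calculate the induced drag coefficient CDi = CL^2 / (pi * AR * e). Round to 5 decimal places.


Step 1: CL^2 = 0.753^2 = 0.567009
Step 2: pi * AR * e = 3.14159 * 9.9 * 0.89 = 27.680573
Step 3: CDi = 0.567009 / 27.680573 = 0.02048

0.02048


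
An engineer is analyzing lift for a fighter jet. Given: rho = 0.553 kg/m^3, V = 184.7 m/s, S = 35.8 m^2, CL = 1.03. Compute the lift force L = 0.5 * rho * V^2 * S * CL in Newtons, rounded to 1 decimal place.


Step 1: Calculate dynamic pressure q = 0.5 * 0.553 * 184.7^2 = 0.5 * 0.553 * 34114.09 = 9432.5459 Pa
Step 2: Multiply by wing area and lift coefficient: L = 9432.5459 * 35.8 * 1.03
Step 3: L = 337685.1427 * 1.03 = 347815.7 N

347815.7


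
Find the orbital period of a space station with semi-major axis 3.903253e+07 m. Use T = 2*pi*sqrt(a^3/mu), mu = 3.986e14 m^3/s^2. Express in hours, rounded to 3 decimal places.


Step 1: a^3 / mu = 5.946756e+22 / 3.986e14 = 1.491911e+08
Step 2: sqrt(1.491911e+08) = 12214.3794 s
Step 3: T = 2*pi * 12214.3794 = 76745.21 s
Step 4: T in hours = 76745.21 / 3600 = 21.318 hours

21.318


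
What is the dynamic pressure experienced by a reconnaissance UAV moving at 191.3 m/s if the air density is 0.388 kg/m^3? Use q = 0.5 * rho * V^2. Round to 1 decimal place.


Step 1: V^2 = 191.3^2 = 36595.69
Step 2: q = 0.5 * 0.388 * 36595.69
Step 3: q = 7099.6 Pa

7099.6


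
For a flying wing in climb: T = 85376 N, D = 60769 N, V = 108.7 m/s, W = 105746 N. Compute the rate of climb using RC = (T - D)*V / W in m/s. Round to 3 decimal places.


Step 1: Excess thrust = T - D = 85376 - 60769 = 24607 N
Step 2: Excess power = 24607 * 108.7 = 2674780.9 W
Step 3: RC = 2674780.9 / 105746 = 25.294 m/s

25.294


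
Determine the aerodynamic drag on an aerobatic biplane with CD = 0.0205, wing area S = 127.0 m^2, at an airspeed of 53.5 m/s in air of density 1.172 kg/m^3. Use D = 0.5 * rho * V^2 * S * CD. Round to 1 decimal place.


Step 1: Dynamic pressure q = 0.5 * 1.172 * 53.5^2 = 1677.2785 Pa
Step 2: Drag D = q * S * CD = 1677.2785 * 127.0 * 0.0205
Step 3: D = 4366.8 N

4366.8


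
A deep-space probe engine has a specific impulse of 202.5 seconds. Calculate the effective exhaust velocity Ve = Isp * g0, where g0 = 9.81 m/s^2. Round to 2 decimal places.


Step 1: Ve = Isp * g0 = 202.5 * 9.81
Step 2: Ve = 1986.53 m/s

1986.53


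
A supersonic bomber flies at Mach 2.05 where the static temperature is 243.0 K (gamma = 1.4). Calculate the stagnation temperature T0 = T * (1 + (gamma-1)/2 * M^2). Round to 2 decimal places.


Step 1: (gamma-1)/2 = 0.2
Step 2: M^2 = 4.2025
Step 3: 1 + 0.2 * 4.2025 = 1.8405
Step 4: T0 = 243.0 * 1.8405 = 447.24 K

447.24


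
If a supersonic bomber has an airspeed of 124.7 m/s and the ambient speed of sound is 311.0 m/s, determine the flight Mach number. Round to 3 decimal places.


Step 1: M = V / a = 124.7 / 311.0
Step 2: M = 0.401

0.401


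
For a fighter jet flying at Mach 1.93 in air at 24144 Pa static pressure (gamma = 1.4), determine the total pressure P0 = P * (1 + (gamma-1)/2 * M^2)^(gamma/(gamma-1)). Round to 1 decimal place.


Step 1: (gamma-1)/2 * M^2 = 0.2 * 3.7249 = 0.74498
Step 2: 1 + 0.74498 = 1.74498
Step 3: Exponent gamma/(gamma-1) = 3.5
Step 4: P0 = 24144 * 1.74498^3.5 = 169463.4 Pa

169463.4


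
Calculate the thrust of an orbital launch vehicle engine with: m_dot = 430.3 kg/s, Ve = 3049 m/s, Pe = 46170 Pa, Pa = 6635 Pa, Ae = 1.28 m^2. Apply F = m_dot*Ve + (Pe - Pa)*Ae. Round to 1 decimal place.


Step 1: Momentum thrust = m_dot * Ve = 430.3 * 3049 = 1311984.7 N
Step 2: Pressure thrust = (Pe - Pa) * Ae = (46170 - 6635) * 1.28 = 50604.80 N
Step 3: Total thrust F = 1311984.7 + 50604.80 = 1362589.5 N

1362589.5


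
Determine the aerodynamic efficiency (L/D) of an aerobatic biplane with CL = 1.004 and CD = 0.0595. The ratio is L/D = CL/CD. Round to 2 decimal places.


Step 1: L/D = CL / CD = 1.004 / 0.0595
Step 2: L/D = 16.87

16.87


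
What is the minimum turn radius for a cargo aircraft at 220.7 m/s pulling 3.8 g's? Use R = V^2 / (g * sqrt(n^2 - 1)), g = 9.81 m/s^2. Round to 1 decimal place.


Step 1: V^2 = 220.7^2 = 48708.49
Step 2: n^2 - 1 = 3.8^2 - 1 = 13.44
Step 3: sqrt(13.44) = 3.666061
Step 4: R = 48708.49 / (9.81 * 3.666061) = 1354.4 m

1354.4


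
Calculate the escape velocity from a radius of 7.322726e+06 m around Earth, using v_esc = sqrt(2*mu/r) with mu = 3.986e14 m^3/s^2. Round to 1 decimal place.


Step 1: 2*mu/r = 2 * 3.986e14 / 7.322726e+06 = 108866561.4417
Step 2: v_esc = sqrt(108866561.4417) = 10433.9 m/s

10433.9


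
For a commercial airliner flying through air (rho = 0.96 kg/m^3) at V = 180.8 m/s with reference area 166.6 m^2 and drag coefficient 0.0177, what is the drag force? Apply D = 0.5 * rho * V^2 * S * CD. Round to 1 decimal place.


Step 1: Dynamic pressure q = 0.5 * 0.96 * 180.8^2 = 15690.5472 Pa
Step 2: Drag D = q * S * CD = 15690.5472 * 166.6 * 0.0177
Step 3: D = 46268.6 N

46268.6


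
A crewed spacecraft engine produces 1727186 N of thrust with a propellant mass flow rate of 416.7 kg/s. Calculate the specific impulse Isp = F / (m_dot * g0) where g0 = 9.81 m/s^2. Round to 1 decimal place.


Step 1: m_dot * g0 = 416.7 * 9.81 = 4087.83
Step 2: Isp = 1727186 / 4087.83 = 422.5 s

422.5


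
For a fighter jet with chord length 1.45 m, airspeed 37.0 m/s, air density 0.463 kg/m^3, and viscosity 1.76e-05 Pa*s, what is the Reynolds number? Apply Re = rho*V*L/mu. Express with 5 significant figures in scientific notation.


Step 1: Numerator = rho * V * L = 0.463 * 37.0 * 1.45 = 24.83995
Step 2: Re = 24.83995 / 1.76e-05
Step 3: Re = 1.4114e+06

1.4114e+06


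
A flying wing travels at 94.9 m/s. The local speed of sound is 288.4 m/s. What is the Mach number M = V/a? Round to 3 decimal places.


Step 1: M = V / a = 94.9 / 288.4
Step 2: M = 0.329

0.329


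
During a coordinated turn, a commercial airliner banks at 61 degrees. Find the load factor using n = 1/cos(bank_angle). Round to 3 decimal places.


Step 1: Convert 61 degrees to radians = 1.064651
Step 2: cos(61 deg) = 0.48481
Step 3: n = 1 / 0.48481 = 2.063

2.063


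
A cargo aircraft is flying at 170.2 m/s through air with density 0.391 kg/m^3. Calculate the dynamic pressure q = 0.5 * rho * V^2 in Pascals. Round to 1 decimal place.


Step 1: V^2 = 170.2^2 = 28968.04
Step 2: q = 0.5 * 0.391 * 28968.04
Step 3: q = 5663.3 Pa

5663.3


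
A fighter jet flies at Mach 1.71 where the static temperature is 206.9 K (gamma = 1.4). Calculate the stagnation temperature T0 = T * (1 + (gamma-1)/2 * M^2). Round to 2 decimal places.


Step 1: (gamma-1)/2 = 0.2
Step 2: M^2 = 2.9241
Step 3: 1 + 0.2 * 2.9241 = 1.58482
Step 4: T0 = 206.9 * 1.58482 = 327.90 K

327.90


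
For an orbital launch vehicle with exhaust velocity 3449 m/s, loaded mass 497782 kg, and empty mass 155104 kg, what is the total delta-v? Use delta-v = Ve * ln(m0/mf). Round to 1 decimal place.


Step 1: Mass ratio m0/mf = 497782 / 155104 = 3.209343
Step 2: ln(3.209343) = 1.166066
Step 3: delta-v = 3449 * 1.166066 = 4021.8 m/s

4021.8


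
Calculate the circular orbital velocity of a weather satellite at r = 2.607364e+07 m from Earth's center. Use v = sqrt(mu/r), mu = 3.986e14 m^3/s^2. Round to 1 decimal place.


Step 1: mu / r = 3.986e14 / 2.607364e+07 = 15287470.4107
Step 2: v = sqrt(15287470.4107) = 3909.9 m/s

3909.9


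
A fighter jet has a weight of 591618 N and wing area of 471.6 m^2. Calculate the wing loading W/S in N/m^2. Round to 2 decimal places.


Step 1: Wing loading = W / S = 591618 / 471.6
Step 2: Wing loading = 1254.49 N/m^2

1254.49


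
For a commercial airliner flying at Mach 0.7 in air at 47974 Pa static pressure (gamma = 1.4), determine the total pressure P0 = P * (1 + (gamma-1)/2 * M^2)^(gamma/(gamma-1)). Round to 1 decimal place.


Step 1: (gamma-1)/2 * M^2 = 0.2 * 0.49 = 0.098
Step 2: 1 + 0.098 = 1.098
Step 3: Exponent gamma/(gamma-1) = 3.5
Step 4: P0 = 47974 * 1.098^3.5 = 66544.8 Pa

66544.8


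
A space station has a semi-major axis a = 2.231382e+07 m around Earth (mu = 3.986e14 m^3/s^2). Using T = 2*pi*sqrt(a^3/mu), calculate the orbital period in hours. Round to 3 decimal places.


Step 1: a^3 / mu = 1.111020e+22 / 3.986e14 = 2.787305e+07
Step 2: sqrt(2.787305e+07) = 5279.4933 s
Step 3: T = 2*pi * 5279.4933 = 33172.03 s
Step 4: T in hours = 33172.03 / 3600 = 9.214 hours

9.214


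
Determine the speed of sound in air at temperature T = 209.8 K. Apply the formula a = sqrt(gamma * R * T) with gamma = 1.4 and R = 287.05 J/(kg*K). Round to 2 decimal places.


Step 1: gamma * R * T = 1.4 * 287.05 * 209.8 = 84312.326
Step 2: a = sqrt(84312.326) = 290.37 m/s

290.37


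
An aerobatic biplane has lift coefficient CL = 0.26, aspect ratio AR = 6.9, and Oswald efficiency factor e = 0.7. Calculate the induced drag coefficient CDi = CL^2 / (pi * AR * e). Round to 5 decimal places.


Step 1: CL^2 = 0.26^2 = 0.0676
Step 2: pi * AR * e = 3.14159 * 6.9 * 0.7 = 15.173893
Step 3: CDi = 0.0676 / 15.173893 = 0.00446

0.00446


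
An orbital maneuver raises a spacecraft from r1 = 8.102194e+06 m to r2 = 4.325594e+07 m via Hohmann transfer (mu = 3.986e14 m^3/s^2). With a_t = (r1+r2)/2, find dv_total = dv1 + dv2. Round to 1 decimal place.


Step 1: Transfer semi-major axis a_t = (8.102194e+06 + 4.325594e+07) / 2 = 2.567907e+07 m
Step 2: v1 (circular at r1) = sqrt(mu/r1) = 7014.03 m/s
Step 3: v_t1 = sqrt(mu*(2/r1 - 1/a_t)) = 9103.34 m/s
Step 4: dv1 = |9103.34 - 7014.03| = 2089.31 m/s
Step 5: v2 (circular at r2) = 3035.61 m/s, v_t2 = 1705.13 m/s
Step 6: dv2 = |3035.61 - 1705.13| = 1330.48 m/s
Step 7: Total delta-v = 2089.31 + 1330.48 = 3419.8 m/s

3419.8


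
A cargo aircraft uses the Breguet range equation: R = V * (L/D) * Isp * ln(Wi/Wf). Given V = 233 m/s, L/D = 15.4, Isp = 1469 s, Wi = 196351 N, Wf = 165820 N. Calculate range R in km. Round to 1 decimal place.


Step 1: Coefficient = V * (L/D) * Isp = 233 * 15.4 * 1469 = 5271065.8 m
Step 2: Wi/Wf = 196351 / 165820 = 1.184121
Step 3: ln(1.184121) = 0.169001
Step 4: R = 5271065.8 * 0.169001 = 890815.5 m = 890.8 km

890.8


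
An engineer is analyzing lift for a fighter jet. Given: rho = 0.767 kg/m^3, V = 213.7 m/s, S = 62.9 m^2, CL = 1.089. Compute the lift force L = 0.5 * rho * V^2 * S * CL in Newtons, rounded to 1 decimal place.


Step 1: Calculate dynamic pressure q = 0.5 * 0.767 * 213.7^2 = 0.5 * 0.767 * 45667.69 = 17513.5591 Pa
Step 2: Multiply by wing area and lift coefficient: L = 17513.5591 * 62.9 * 1.089
Step 3: L = 1101602.8683 * 1.089 = 1199645.5 N

1199645.5


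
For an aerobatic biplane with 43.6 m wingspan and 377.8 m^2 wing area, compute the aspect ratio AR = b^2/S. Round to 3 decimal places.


Step 1: b^2 = 43.6^2 = 1900.96
Step 2: AR = 1900.96 / 377.8 = 5.032

5.032


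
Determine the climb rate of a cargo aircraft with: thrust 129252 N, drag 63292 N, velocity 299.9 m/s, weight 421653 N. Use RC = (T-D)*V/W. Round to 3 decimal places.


Step 1: Excess thrust = T - D = 129252 - 63292 = 65960 N
Step 2: Excess power = 65960 * 299.9 = 19781404.0 W
Step 3: RC = 19781404.0 / 421653 = 46.914 m/s

46.914


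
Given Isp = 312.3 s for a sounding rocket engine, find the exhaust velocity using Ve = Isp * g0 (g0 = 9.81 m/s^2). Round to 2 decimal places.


Step 1: Ve = Isp * g0 = 312.3 * 9.81
Step 2: Ve = 3063.66 m/s

3063.66


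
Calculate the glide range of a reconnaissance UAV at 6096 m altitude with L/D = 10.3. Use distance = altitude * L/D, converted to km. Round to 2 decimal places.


Step 1: Glide distance = altitude * L/D = 6096 * 10.3 = 62788.8 m
Step 2: Convert to km: 62788.8 / 1000 = 62.79 km

62.79


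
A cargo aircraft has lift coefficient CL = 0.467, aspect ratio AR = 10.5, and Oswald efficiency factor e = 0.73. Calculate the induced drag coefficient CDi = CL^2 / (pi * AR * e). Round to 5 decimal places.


Step 1: CL^2 = 0.467^2 = 0.218089
Step 2: pi * AR * e = 3.14159 * 10.5 * 0.73 = 24.080308
Step 3: CDi = 0.218089 / 24.080308 = 0.00906

0.00906


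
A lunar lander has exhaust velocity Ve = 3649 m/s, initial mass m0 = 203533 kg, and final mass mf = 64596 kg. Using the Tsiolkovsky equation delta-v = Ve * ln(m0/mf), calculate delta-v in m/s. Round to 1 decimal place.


Step 1: Mass ratio m0/mf = 203533 / 64596 = 3.150861
Step 2: ln(3.150861) = 1.147676
Step 3: delta-v = 3649 * 1.147676 = 4187.9 m/s

4187.9


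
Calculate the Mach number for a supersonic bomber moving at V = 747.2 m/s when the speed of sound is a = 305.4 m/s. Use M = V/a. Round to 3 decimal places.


Step 1: M = V / a = 747.2 / 305.4
Step 2: M = 2.447

2.447


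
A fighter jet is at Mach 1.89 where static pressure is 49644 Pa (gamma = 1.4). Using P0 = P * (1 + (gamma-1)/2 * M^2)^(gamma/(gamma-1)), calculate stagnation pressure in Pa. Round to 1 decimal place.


Step 1: (gamma-1)/2 * M^2 = 0.2 * 3.5721 = 0.71442
Step 2: 1 + 0.71442 = 1.71442
Step 3: Exponent gamma/(gamma-1) = 3.5
Step 4: P0 = 49644 * 1.71442^3.5 = 327549.6 Pa

327549.6


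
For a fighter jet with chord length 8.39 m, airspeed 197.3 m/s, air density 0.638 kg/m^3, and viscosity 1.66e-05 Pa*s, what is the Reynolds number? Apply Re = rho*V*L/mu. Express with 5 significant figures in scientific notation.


Step 1: Numerator = rho * V * L = 0.638 * 197.3 * 8.39 = 1056.111386
Step 2: Re = 1056.111386 / 1.66e-05
Step 3: Re = 6.3621e+07

6.3621e+07


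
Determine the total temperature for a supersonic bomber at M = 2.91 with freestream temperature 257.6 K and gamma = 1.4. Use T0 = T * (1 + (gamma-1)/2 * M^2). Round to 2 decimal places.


Step 1: (gamma-1)/2 = 0.2
Step 2: M^2 = 8.4681
Step 3: 1 + 0.2 * 8.4681 = 2.69362
Step 4: T0 = 257.6 * 2.69362 = 693.88 K

693.88


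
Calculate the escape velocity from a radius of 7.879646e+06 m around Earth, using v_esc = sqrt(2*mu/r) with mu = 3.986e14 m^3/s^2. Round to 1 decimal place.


Step 1: 2*mu/r = 2 * 3.986e14 / 7.879646e+06 = 101172057.7295
Step 2: v_esc = sqrt(101172057.7295) = 10058.4 m/s

10058.4


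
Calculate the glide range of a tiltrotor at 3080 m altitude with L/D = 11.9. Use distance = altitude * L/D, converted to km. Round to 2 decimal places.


Step 1: Glide distance = altitude * L/D = 3080 * 11.9 = 36652.0 m
Step 2: Convert to km: 36652.0 / 1000 = 36.65 km

36.65


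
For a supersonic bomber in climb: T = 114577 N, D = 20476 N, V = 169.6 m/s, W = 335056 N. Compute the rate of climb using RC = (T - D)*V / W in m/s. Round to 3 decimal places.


Step 1: Excess thrust = T - D = 114577 - 20476 = 94101 N
Step 2: Excess power = 94101 * 169.6 = 15959529.6 W
Step 3: RC = 15959529.6 / 335056 = 47.632 m/s

47.632


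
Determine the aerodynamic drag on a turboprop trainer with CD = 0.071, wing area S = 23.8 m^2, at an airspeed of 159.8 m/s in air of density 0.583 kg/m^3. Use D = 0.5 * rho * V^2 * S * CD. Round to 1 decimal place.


Step 1: Dynamic pressure q = 0.5 * 0.583 * 159.8^2 = 7443.7557 Pa
Step 2: Drag D = q * S * CD = 7443.7557 * 23.8 * 0.071
Step 3: D = 12578.5 N

12578.5


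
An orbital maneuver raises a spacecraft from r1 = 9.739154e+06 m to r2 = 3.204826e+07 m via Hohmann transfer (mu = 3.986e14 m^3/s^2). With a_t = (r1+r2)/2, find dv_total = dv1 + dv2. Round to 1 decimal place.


Step 1: Transfer semi-major axis a_t = (9.739154e+06 + 3.204826e+07) / 2 = 2.089371e+07 m
Step 2: v1 (circular at r1) = sqrt(mu/r1) = 6397.47 m/s
Step 3: v_t1 = sqrt(mu*(2/r1 - 1/a_t)) = 7923.23 m/s
Step 4: dv1 = |7923.23 - 6397.47| = 1525.77 m/s
Step 5: v2 (circular at r2) = 3526.68 m/s, v_t2 = 2407.79 m/s
Step 6: dv2 = |3526.68 - 2407.79| = 1118.89 m/s
Step 7: Total delta-v = 1525.77 + 1118.89 = 2644.7 m/s

2644.7


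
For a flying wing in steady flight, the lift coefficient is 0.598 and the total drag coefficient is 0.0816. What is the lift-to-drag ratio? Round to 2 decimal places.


Step 1: L/D = CL / CD = 0.598 / 0.0816
Step 2: L/D = 7.33

7.33


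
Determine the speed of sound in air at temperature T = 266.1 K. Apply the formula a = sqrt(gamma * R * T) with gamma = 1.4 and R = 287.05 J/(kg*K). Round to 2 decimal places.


Step 1: gamma * R * T = 1.4 * 287.05 * 266.1 = 106937.607
Step 2: a = sqrt(106937.607) = 327.01 m/s

327.01


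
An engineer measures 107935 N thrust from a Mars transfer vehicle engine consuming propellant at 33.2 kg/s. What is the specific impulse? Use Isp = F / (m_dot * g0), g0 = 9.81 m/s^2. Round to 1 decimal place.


Step 1: m_dot * g0 = 33.2 * 9.81 = 325.69
Step 2: Isp = 107935 / 325.69 = 331.4 s

331.4


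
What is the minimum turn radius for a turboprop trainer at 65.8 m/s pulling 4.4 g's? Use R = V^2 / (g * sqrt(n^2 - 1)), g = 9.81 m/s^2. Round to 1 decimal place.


Step 1: V^2 = 65.8^2 = 4329.64
Step 2: n^2 - 1 = 4.4^2 - 1 = 18.36
Step 3: sqrt(18.36) = 4.284857
Step 4: R = 4329.64 / (9.81 * 4.284857) = 103.0 m

103.0


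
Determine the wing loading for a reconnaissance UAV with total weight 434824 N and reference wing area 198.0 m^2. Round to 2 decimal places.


Step 1: Wing loading = W / S = 434824 / 198.0
Step 2: Wing loading = 2196.08 N/m^2

2196.08


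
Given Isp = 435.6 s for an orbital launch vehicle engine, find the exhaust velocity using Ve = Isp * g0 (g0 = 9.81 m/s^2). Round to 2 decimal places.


Step 1: Ve = Isp * g0 = 435.6 * 9.81
Step 2: Ve = 4273.24 m/s

4273.24


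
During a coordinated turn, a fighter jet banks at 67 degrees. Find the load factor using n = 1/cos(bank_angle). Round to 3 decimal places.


Step 1: Convert 67 degrees to radians = 1.169371
Step 2: cos(67 deg) = 0.390731
Step 3: n = 1 / 0.390731 = 2.559

2.559


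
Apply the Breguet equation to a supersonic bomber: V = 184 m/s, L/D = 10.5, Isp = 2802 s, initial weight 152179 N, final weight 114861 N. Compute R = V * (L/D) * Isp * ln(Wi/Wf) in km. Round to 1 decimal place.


Step 1: Coefficient = V * (L/D) * Isp = 184 * 10.5 * 2802 = 5413464.0 m
Step 2: Wi/Wf = 152179 / 114861 = 1.324897
Step 3: ln(1.324897) = 0.281335
Step 4: R = 5413464.0 * 0.281335 = 1522995.6 m = 1523.0 km

1523.0


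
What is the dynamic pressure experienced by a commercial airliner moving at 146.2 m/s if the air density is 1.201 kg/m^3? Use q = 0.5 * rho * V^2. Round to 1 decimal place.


Step 1: V^2 = 146.2^2 = 21374.44
Step 2: q = 0.5 * 1.201 * 21374.44
Step 3: q = 12835.4 Pa

12835.4


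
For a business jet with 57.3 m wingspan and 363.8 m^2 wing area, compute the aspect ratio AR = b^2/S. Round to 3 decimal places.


Step 1: b^2 = 57.3^2 = 3283.29
Step 2: AR = 3283.29 / 363.8 = 9.025

9.025


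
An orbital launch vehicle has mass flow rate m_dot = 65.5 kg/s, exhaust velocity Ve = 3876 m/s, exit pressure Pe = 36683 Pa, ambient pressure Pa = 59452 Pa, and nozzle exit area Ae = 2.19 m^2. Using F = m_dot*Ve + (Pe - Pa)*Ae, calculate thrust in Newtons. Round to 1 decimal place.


Step 1: Momentum thrust = m_dot * Ve = 65.5 * 3876 = 253878.0 N
Step 2: Pressure thrust = (Pe - Pa) * Ae = (36683 - 59452) * 2.19 = -49864.11 N
Step 3: Total thrust F = 253878.0 + -49864.11 = 204013.9 N

204013.9


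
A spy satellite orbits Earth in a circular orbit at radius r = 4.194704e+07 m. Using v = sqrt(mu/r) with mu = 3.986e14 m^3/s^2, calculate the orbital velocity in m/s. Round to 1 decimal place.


Step 1: mu / r = 3.986e14 / 4.194704e+07 = 9502458.3379
Step 2: v = sqrt(9502458.3379) = 3082.6 m/s

3082.6
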